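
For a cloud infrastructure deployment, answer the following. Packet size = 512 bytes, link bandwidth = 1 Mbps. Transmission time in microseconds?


Given: packet = 512 bytes, bandwidth = 1 Mbps
Packet in bits = 512 * 8 = 4096 bits
Bandwidth = 1 * 10^6 = 1000000 bps
Time = 4096 / 1000000 seconds
Time in us = 4096 * 10^6 / 1000000 = 4096

4096


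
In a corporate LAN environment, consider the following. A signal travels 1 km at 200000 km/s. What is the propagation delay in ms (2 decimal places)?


Given: distance = 1 km, speed = 200000 km/s
Delay = distance / speed = 1 / 200000 seconds
Delay in ms = 1 * 1000 / 200000
Delay = 0.0050 ms
Rounded to 2 dp = 0.01 ms

0.01


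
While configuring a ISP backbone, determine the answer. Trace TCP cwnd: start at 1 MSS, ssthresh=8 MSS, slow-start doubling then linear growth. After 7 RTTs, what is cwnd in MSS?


RTT 0: cwnd = 1 MSS (initial)
RTT 1: cwnd = 2 MSS (slow start, doubled)
RTT 2: cwnd = 4 MSS (slow start, doubled)
RTT 3: cwnd = 8 MSS (slow start, doubled)
RTT 4: cwnd = 9 MSS (congestion avoidance, +1)
RTT 5: cwnd = 10 MSS (congestion avoidance, +1)
RTT 6: cwnd = 11 MSS (congestion avoidance, +1)
RTT 7: cwnd = 12 MSS (congestion avoidance, +1)

12


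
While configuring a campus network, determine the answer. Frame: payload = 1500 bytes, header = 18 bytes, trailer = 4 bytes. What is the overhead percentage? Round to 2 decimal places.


Given: payload = 1500 B, header = 18 B, trailer = 4 B
Overhead bytes = header + trailer = 18 + 4 = 22
Total frame = payload + overhead = 1500 + 22 = 1522
Overhead % = 22 / 1522 * 100 = 1.4455% -> 1.45% (2 dp)

1.45


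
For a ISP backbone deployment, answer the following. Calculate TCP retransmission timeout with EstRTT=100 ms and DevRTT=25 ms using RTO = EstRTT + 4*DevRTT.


Given: EstRTT = 100 ms, DevRTT = 25 ms
Timeout = EstRTT + 4 * DevRTT
4 * DevRTT = 4 * 25 = 100
Timeout = 100 + 100 = 200 ms

200


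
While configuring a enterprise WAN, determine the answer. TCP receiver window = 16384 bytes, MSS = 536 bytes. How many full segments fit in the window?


Given: RWND = 16384 bytes, MSS = 536 bytes
Full segments = floor(RWND / MSS)
Full segments = floor(16384 / 536)
Full segments = floor(30.5672) = 30

30


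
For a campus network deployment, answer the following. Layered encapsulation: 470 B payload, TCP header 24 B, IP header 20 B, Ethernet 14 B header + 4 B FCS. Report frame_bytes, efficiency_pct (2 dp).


TCP segment = 470 + 24 = 494 B
IP packet = 494 + 20 = 514 B
Ethernet frame = 514 + 14 + 4 = 532 B
Efficiency = app / frame = 470 / 532 = 0.883459 = 88.3459% -> 88.35% (2 dp)

532, 88.35


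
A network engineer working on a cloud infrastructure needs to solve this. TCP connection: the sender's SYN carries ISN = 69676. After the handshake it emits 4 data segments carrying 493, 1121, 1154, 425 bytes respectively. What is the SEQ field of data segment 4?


The SYN occupies sequence number ISN = 69676, so the first data byte is ISN + 1 = 69677.
SEQ of data segment i = (ISN + 1) + sum of payload sizes of segments 1..i-1.
Segment 1: SEQ = 69677, payload = 493 bytes
Segment 2: SEQ = 70170, payload = 1121 bytes
Segment 3: SEQ = 71291, payload = 1154 bytes
Segment 4: SEQ = 72445, payload = 425 bytes
SEQ of segment 4 = 69677 + 493 + 1121 + 1154 = 72445

72445


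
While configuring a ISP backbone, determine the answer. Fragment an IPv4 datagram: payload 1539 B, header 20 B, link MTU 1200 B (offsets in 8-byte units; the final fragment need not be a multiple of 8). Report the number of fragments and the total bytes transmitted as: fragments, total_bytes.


Max data per non-final fragment = floor((MTU - header)/8)*8 = floor((1200 - 20)/8)*8 = floor(1180/8)*8 = 1176 B
Final fragment needs no 8-byte alignment: it can carry up to MTU - header = 1180 B
Non-final fragments needed = ceil((payload - 1180) / 1176) = ceil(359/1176) = ceil(0.3053) = 1
Number of fragments = 1 + 1 = 2
Fragment sizes (data): 1 * 1176 B + 363 B (last, 363 <= 1180 OK)
Total bytes sent = payload + n_frags * header = 1539 + 2*20 = 1539 + 40 = 1579 B

2, 1579


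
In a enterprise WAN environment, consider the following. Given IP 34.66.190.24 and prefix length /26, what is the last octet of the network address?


Given: IP = 34.66.190.24, prefix = /26
Subnet mask = 255.255.255.192
Last octet of IP: 24
Last octet of mask: 192
Network last octet = 24 AND 192 = 0

0


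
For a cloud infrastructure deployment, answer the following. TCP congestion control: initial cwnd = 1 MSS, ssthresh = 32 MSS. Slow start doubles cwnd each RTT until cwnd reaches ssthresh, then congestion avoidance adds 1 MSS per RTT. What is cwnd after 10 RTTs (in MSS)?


RTT 0: cwnd = 1 MSS (initial)
RTT 1: cwnd = 2 MSS (slow start, doubled)
RTT 2: cwnd = 4 MSS (slow start, doubled)
RTT 3: cwnd = 8 MSS (slow start, doubled)
RTT 4: cwnd = 16 MSS (slow start, doubled)
RTT 5: cwnd = 32 MSS (slow start, doubled)
RTT 6: cwnd = 33 MSS (congestion avoidance, +1)
RTT 7: cwnd = 34 MSS (congestion avoidance, +1)
RTT 8: cwnd = 35 MSS (congestion avoidance, +1)
RTT 9: cwnd = 36 MSS (congestion avoidance, +1)
RTT 10: cwnd = 37 MSS (congestion avoidance, +1)

37


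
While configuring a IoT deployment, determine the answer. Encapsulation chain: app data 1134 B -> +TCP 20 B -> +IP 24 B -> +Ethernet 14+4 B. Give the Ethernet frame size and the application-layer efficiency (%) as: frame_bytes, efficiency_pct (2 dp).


TCP segment = 1134 + 20 = 1154 B
IP packet = 1154 + 24 = 1178 B
Ethernet frame = 1178 + 14 + 4 = 1196 B
Efficiency = app / frame = 1134 / 1196 = 0.948161 = 94.8161% -> 94.82% (2 dp)

1196, 94.82


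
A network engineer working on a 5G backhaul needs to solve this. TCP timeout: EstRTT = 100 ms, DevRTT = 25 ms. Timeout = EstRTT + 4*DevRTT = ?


Given: EstRTT = 100 ms, DevRTT = 25 ms
Timeout = EstRTT + 4 * DevRTT
4 * DevRTT = 4 * 25 = 100
Timeout = 100 + 100 = 200 ms

200


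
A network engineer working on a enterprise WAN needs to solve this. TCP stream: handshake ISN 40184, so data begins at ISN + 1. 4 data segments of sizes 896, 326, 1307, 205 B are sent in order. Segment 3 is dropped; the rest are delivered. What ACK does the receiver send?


SYN uses sequence number 40184; first data byte = ISN + 1 = 40185.
Segment 1: SEQ = 40185, len = 896 B, covers [40185, 41080]
Segment 2: SEQ = 41081, len = 326 B, covers [41081, 41406]
Segment 3: SEQ = 41407, len = 1307 B, covers [41407, 42713] [LOST]
Segment 4: SEQ = 42714, len = 205 B, covers [42714, 42918]
In-order data received: bytes [40185, 41406] (segments 1..2).
Segment 3 missing -> gap begins at byte 41407; later segments buffered out of order.
Cumulative ACK = next expected in-order byte = 40185 + 896 + 326 = 41407

41407


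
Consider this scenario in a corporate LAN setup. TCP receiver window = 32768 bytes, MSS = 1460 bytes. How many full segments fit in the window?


Given: RWND = 32768 bytes, MSS = 1460 bytes
Full segments = floor(RWND / MSS)
Full segments = floor(32768 / 1460)
Full segments = floor(22.4438) = 22

22


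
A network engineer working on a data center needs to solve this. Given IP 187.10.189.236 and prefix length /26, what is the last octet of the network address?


Given: IP = 187.10.189.236, prefix = /26
Subnet mask = 255.255.255.192
Last octet of IP: 236
Last octet of mask: 192
Network last octet = 236 AND 192 = 192

192


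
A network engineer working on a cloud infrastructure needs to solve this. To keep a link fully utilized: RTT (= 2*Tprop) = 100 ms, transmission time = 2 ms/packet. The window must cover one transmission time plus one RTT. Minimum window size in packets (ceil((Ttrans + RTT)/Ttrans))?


Given: Ttrans = 2 ms, RTT = 100 ms (= 2 * Tprop, Tprop = 50 ms)
Time until first ACK returns = Ttrans + RTT = 2 + 100 = 102 ms
Need W * Ttrans >= Ttrans + RTT  ->  W >= (Ttrans + RTT) / Ttrans
(Ttrans + RTT) / Ttrans = 102 / 2 = 51
W_min = ceil(51) = 51

51


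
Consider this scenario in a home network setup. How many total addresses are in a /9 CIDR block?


Given: CIDR prefix /9
Host bits = 32 - 9 = 23
Total addresses = 2^23 = 8388608

8388608


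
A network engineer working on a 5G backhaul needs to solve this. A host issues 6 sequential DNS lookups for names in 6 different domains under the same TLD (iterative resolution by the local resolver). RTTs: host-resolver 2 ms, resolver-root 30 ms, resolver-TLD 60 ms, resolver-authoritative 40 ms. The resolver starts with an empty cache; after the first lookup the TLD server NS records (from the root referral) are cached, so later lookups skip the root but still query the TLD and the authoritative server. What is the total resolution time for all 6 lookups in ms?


Lookup 1 (cold cache): local + root + TLD + auth = 2 + 30 + 60 + 40 = 132 ms
Lookups 2..6 (TLD NS cached -> skip root; new domain -> still ask TLD and auth): local + TLD + auth = 2 + 60 + 40 = 102 ms each
Remaining 5 lookups: 5 * 102 = 510 ms
Total = 132 + 510 = 642 ms

642


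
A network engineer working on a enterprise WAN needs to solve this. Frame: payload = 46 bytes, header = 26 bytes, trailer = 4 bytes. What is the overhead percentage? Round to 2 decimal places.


Given: payload = 46 B, header = 26 B, trailer = 4 B
Overhead bytes = header + trailer = 26 + 4 = 30
Total frame = payload + overhead = 46 + 30 = 76
Overhead % = 30 / 76 * 100 = 39.4737% -> 39.47% (2 dp)

39.47


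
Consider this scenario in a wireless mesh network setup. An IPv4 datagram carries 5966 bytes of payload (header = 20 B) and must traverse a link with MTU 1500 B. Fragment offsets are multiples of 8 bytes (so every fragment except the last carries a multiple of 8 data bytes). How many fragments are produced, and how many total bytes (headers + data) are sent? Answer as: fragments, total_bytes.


Max data per non-final fragment = floor((MTU - header)/8)*8 = floor((1500 - 20)/8)*8 = floor(1480/8)*8 = 1480 B
Final fragment needs no 8-byte alignment: it can carry up to MTU - header = 1480 B
Non-final fragments needed = ceil((payload - 1480) / 1480) = ceil(4486/1480) = ceil(3.0311) = 4
Number of fragments = 4 + 1 = 5
Fragment sizes (data): 4 * 1480 B + 46 B (last, 46 <= 1480 OK)
Total bytes sent = payload + n_frags * header = 5966 + 5*20 = 5966 + 100 = 6066 B

5, 6066


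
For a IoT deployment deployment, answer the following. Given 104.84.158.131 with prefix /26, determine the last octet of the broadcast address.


Given: IP = 104.84.158.131, prefix = /26
Host bits = 32 - 26 = 6
Network last octet = 131 AND mask = 128
Host part size = 2^6 - 1 = 63
Broadcast last octet = 128 OR 63 = 191

191


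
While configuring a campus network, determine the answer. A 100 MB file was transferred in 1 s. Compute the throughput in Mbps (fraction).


Given: file = 100 MB, time = 1 s
File in Mb = 100 * 8 = 800 Mb
Throughput = 800 / 1 Mbps
Throughput = 800 Mbps

800


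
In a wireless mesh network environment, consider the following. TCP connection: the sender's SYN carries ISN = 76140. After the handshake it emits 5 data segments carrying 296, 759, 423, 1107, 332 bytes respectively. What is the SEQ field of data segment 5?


The SYN occupies sequence number ISN = 76140, so the first data byte is ISN + 1 = 76141.
SEQ of data segment i = (ISN + 1) + sum of payload sizes of segments 1..i-1.
Segment 1: SEQ = 76141, payload = 296 bytes
Segment 2: SEQ = 76437, payload = 759 bytes
Segment 3: SEQ = 77196, payload = 423 bytes
Segment 4: SEQ = 77619, payload = 1107 bytes
Segment 5: SEQ = 78726, payload = 332 bytes
SEQ of segment 5 = 76141 + 296 + 759 + 423 + 1107 = 78726

78726


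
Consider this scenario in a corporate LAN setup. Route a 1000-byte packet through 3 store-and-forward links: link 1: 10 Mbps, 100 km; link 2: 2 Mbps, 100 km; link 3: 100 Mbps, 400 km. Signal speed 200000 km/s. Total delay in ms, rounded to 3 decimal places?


Packet = 1000 bytes = 8000 bits. Store-and-forward: sum (t_trans + t_prop) per link.
Link 1: t_trans = 8000/(10*10^6) s = 0.8000 ms; t_prop = 100/200000 s = 0.5000 ms; subtotal = 1.3000 ms
Link 2: t_trans = 8000/(2*10^6) s = 4.0000 ms; t_prop = 100/200000 s = 0.5000 ms; subtotal = 4.5000 ms
Link 3: t_trans = 8000/(100*10^6) s = 0.0800 ms; t_prop = 400/200000 s = 2.0000 ms; subtotal = 2.0800 ms
End-to-end = 1.3000 + 4.5000 + 2.0800 = 7.8800 ms -> 7.880 ms (3 dp)

7.880


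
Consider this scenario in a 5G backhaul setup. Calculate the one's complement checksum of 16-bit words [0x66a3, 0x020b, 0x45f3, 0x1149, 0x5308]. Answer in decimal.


Given words: [0x66a3, 0x020b, 0x45f3, 0x1149, 0x5308]
Step 1: Sum all words
Raw sum = 26275 + 523 + 17907 + 4425 + 21256 = 70386
Step 2: Fold carry: (4850 + 1) = 4851
One's complement = ~4851 & 0xFFFF = 60684

60684


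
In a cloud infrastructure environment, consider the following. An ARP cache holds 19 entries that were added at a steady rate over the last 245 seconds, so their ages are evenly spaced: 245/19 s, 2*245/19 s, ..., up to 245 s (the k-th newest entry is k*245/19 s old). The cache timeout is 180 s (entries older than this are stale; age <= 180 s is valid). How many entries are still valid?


Ages are k * 245/19 s for k = 1..19 (spacing = 12.8947 s).
Entry k is valid iff k * 245/19 <= 180 iff k <= 19 * 180 / 245 = 13.9592
n_valid = floor(13.9592) = 13
(n_stale = 19 - 13 = 6)

13


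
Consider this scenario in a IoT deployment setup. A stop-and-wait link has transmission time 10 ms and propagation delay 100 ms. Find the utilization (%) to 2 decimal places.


Given: Ttrans = 10 ms, Tprop = 100 ms
RTT = 2 * Tprop = 2 * 100 = 200 ms
U = Ttrans / (Ttrans + RTT)
U = 10 / (10 + 200)
U = 10 / 210 = 0.047619
U% = 4.76%

4.76


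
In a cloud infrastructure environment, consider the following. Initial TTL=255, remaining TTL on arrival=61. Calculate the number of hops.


Given: initial TTL = 255, received TTL = 61
Hops = initial TTL - received TTL
Hops = 255 - 61 = 194

194


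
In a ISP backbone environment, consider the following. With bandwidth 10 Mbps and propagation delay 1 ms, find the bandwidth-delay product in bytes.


Given: bandwidth = 10 Mbps, delay = 1 ms
BDP in bits = 10 * 10^6 * 1 / 1000
BDP in bits = 10000
BDP in bytes = 10000 / 8 = 1250

1250


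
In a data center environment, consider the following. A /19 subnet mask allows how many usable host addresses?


Given: subnet mask /19
Host bits = 32 - 19 = 13
Total addresses = 2^13 = 8192
Usable hosts = 8192 - 2 (network + broadcast) = 8190

8190


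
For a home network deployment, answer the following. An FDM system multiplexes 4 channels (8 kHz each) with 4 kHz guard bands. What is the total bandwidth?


Given: 4 channels, 8 kHz each, guard = 4 kHz
Channel bandwidth = 4 * 8 = 32 kHz
Guard bands = 3 gaps * 4 kHz = 12 kHz
Total = 32 + 12 = 44 kHz

44


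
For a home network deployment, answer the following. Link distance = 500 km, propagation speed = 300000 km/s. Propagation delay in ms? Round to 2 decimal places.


Given: distance = 500 km, speed = 300000 km/s
Delay = distance / speed = 500 / 300000 seconds
Delay in ms = 500 * 1000 / 300000
Delay = 1.6667 ms
Rounded to 2 dp = 1.67 ms

1.67


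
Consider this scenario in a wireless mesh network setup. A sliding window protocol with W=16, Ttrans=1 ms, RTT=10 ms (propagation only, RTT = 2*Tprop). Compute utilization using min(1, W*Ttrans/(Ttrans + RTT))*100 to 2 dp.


Given: W = 16, Ttrans = 1 ms, RTT = 10 ms (= 2 * Tprop, Tprop = 5 ms)
Cycle time = Ttrans + RTT = 1 + 10 = 11 ms (first packet sent until its ACK returns)
W * Ttrans = 16 * 1 = 16 ms of sending per cycle
W * Ttrans / (Ttrans + RTT) = 16 / 11 = 1.454545
U = min(1, 1.454545) = 1.000000
U% = 100.00%

100.00


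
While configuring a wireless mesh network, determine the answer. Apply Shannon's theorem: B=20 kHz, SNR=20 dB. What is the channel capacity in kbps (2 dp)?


Given: B = 20 kHz, SNR = 20 dB
SNR linear = 10^(20/10) = 100
1 + SNR = 101
log2(101) = 6.6582114828
C = 20 * 1000 * 6.6582114828 = 133164.2297 bps
C = 133.164230 kbps -> 133.16 kbps (2 dp)

133.16


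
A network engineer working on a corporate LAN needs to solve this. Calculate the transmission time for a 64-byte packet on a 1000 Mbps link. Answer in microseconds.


Given: packet = 64 bytes, bandwidth = 1000 Mbps
Packet in bits = 64 * 8 = 512 bits
Bandwidth = 1000 * 10^6 = 1000000000 bps
Time = 512 / 1000000000 seconds
Time in us = 512 * 10^6 / 1000000000 = 0.512

0.512


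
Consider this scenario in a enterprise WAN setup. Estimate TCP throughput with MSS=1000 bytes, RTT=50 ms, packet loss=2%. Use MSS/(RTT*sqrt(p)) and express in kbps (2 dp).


Given: MSS = 1000 bytes, RTT = 50 ms, loss = 2%
RTT in seconds = 50 / 1000 = 0.05
Loss rate = 2% = 0.02
sqrt(loss) = sqrt(0.02) = 0.141421356237
Throughput (bytes/s) = 1000 / (0.05 * 0.141421356237) = 141421.3562
Throughput (kbps) = 141421.3562 * 8 / 1000 = 1131.370850 -> 1131.37 kbps (2 dp)

1131.37


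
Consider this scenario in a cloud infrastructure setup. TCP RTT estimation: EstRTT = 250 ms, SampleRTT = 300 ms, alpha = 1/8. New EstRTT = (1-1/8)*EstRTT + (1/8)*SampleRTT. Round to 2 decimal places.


Given: EstRTT = 250 ms, SampleRTT = 300 ms, alpha = 1/8
New EstRTT = (1 - alpha) * EstRTT + alpha * SampleRTT
(7/8) * 250 = 218.75
(1/8) * 300 = 37.5
New EstRTT = 218.75 + 37.5 = 256.25 ms -> 256.25 ms (2 dp)

256.25


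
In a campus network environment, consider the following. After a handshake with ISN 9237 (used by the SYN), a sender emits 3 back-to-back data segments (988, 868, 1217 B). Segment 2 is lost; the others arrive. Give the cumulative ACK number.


SYN uses sequence number 9237; first data byte = ISN + 1 = 9238.
Segment 1: SEQ = 9238, len = 988 B, covers [9238, 10225]
Segment 2: SEQ = 10226, len = 868 B, covers [10226, 11093] [LOST]
Segment 3: SEQ = 11094, len = 1217 B, covers [11094, 12310]
In-order data received: bytes [9238, 10225] (segments 1..1).
Segment 2 missing -> gap begins at byte 10226; later segments buffered out of order.
Cumulative ACK = next expected in-order byte = 9238 + 988 = 10226

10226


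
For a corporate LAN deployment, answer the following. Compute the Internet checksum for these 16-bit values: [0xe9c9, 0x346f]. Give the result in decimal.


Given words: [0xe9c9, 0x346f]
Step 1: Sum all words
Raw sum = 59849 + 13423 = 73272
Step 2: Fold carry: (7736 + 1) = 7737
One's complement = ~7737 & 0xFFFF = 57798

57798


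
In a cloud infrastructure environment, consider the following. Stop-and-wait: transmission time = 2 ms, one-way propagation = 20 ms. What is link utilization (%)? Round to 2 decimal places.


Given: Ttrans = 2 ms, Tprop = 20 ms
RTT = 2 * Tprop = 2 * 20 = 40 ms
U = Ttrans / (Ttrans + RTT)
U = 2 / (2 + 40)
U = 2 / 42 = 0.047619
U% = 4.76%

4.76


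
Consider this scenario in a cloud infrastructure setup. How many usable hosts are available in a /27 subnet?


Given: subnet mask /27
Host bits = 32 - 27 = 5
Total addresses = 2^5 = 32
Usable hosts = 32 - 2 (network + broadcast) = 30

30


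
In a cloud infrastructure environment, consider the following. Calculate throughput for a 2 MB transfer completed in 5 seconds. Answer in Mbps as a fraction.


Given: file = 2 MB, time = 5 s
File in Mb = 2 * 8 = 16 Mb
Throughput = 16 / 5 Mbps
Throughput = 16/5 Mbps

16/5


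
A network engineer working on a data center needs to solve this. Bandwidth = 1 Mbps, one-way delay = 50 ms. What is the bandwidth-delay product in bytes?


Given: bandwidth = 1 Mbps, delay = 50 ms
BDP in bits = 1 * 10^6 * 50 / 1000
BDP in bits = 50000
BDP in bytes = 50000 / 8 = 6250

6250


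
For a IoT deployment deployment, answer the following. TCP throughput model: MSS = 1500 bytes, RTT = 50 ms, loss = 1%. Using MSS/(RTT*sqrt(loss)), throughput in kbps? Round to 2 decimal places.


Given: MSS = 1500 bytes, RTT = 50 ms, loss = 1%
RTT in seconds = 50 / 1000 = 0.05
Loss rate = 1% = 0.01
sqrt(loss) = sqrt(0.01) = 0.1
Throughput (bytes/s) = 1500 / (0.05 * 0.1) = 300000.0000
Throughput (kbps) = 300000.0000 * 8 / 1000 = 2400.000000 -> 2400.00 kbps (2 dp)

2400.00


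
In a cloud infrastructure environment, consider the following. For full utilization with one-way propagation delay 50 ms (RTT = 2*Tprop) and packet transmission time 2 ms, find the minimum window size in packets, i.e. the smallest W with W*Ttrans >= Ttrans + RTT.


Given: Ttrans = 2 ms, RTT = 100 ms (= 2 * Tprop, Tprop = 50 ms)
Time until first ACK returns = Ttrans + RTT = 2 + 100 = 102 ms
Need W * Ttrans >= Ttrans + RTT  ->  W >= (Ttrans + RTT) / Ttrans
(Ttrans + RTT) / Ttrans = 102 / 2 = 51
W_min = ceil(51) = 51

51


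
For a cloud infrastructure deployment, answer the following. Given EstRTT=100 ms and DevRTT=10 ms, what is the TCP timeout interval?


Given: EstRTT = 100 ms, DevRTT = 10 ms
Timeout = EstRTT + 4 * DevRTT
4 * DevRTT = 4 * 10 = 40
Timeout = 100 + 40 = 140 ms

140


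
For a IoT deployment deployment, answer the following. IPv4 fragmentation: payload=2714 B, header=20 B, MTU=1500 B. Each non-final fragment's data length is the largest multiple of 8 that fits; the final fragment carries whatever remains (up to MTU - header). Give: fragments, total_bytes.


Max data per non-final fragment = floor((MTU - header)/8)*8 = floor((1500 - 20)/8)*8 = floor(1480/8)*8 = 1480 B
Final fragment needs no 8-byte alignment: it can carry up to MTU - header = 1480 B
Non-final fragments needed = ceil((payload - 1480) / 1480) = ceil(1234/1480) = ceil(0.8338) = 1
Number of fragments = 1 + 1 = 2
Fragment sizes (data): 1 * 1480 B + 1234 B (last, 1234 <= 1480 OK)
Total bytes sent = payload + n_frags * header = 2714 + 2*20 = 2714 + 40 = 2754 B

2, 2754


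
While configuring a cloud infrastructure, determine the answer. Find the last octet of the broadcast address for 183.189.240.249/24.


Given: IP = 183.189.240.249, prefix = /24
Host bits = 32 - 24 = 8
Network last octet = 249 AND mask = 0
Host part size = 2^8 - 1 = 255
Broadcast last octet = 0 OR 255 = 255

255


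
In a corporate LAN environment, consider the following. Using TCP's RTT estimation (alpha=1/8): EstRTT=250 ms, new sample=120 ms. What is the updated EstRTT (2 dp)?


Given: EstRTT = 250 ms, SampleRTT = 120 ms, alpha = 1/8
New EstRTT = (1 - alpha) * EstRTT + alpha * SampleRTT
(7/8) * 250 = 218.75
(1/8) * 120 = 15
New EstRTT = 218.75 + 15 = 233.75 ms -> 233.75 ms (2 dp)

233.75


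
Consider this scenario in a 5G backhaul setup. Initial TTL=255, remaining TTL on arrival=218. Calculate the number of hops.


Given: initial TTL = 255, received TTL = 218
Hops = initial TTL - received TTL
Hops = 255 - 218 = 37

37


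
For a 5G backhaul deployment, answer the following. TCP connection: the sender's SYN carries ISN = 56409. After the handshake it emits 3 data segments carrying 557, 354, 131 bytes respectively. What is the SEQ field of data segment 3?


The SYN occupies sequence number ISN = 56409, so the first data byte is ISN + 1 = 56410.
SEQ of data segment i = (ISN + 1) + sum of payload sizes of segments 1..i-1.
Segment 1: SEQ = 56410, payload = 557 bytes
Segment 2: SEQ = 56967, payload = 354 bytes
Segment 3: SEQ = 57321, payload = 131 bytes
SEQ of segment 3 = 56410 + 557 + 354 = 57321

57321


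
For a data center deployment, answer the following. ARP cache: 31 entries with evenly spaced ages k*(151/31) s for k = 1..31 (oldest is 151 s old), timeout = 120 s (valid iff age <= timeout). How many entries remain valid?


Ages are k * 151/31 s for k = 1..31 (spacing = 4.8710 s).
Entry k is valid iff k * 151/31 <= 120 iff k <= 31 * 120 / 151 = 24.6358
n_valid = floor(24.6358) = 24
(n_stale = 31 - 24 = 7)

24


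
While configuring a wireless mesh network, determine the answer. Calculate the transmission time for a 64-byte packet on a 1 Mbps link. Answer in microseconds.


Given: packet = 64 bytes, bandwidth = 1 Mbps
Packet in bits = 64 * 8 = 512 bits
Bandwidth = 1 * 10^6 = 1000000 bps
Time = 512 / 1000000 seconds
Time in us = 512 * 10^6 / 1000000 = 512

512


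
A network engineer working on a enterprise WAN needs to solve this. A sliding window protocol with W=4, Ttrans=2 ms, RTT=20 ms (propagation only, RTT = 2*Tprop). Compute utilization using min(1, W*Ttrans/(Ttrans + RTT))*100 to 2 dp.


Given: W = 4, Ttrans = 2 ms, RTT = 20 ms (= 2 * Tprop, Tprop = 10 ms)
Cycle time = Ttrans + RTT = 2 + 20 = 22 ms (first packet sent until its ACK returns)
W * Ttrans = 4 * 2 = 8 ms of sending per cycle
W * Ttrans / (Ttrans + RTT) = 8 / 22 = 0.363636
U = min(1, 0.363636) = 0.363636
U% = 36.36%

36.36


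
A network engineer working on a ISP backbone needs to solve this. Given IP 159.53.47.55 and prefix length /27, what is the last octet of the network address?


Given: IP = 159.53.47.55, prefix = /27
Subnet mask = 255.255.255.224
Last octet of IP: 55
Last octet of mask: 224
Network last octet = 55 AND 224 = 32

32


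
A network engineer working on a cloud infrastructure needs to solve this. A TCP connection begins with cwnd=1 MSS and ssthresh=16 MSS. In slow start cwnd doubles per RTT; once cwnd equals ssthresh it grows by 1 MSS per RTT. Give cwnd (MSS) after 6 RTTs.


RTT 0: cwnd = 1 MSS (initial)
RTT 1: cwnd = 2 MSS (slow start, doubled)
RTT 2: cwnd = 4 MSS (slow start, doubled)
RTT 3: cwnd = 8 MSS (slow start, doubled)
RTT 4: cwnd = 16 MSS (slow start, doubled)
RTT 5: cwnd = 17 MSS (congestion avoidance, +1)
RTT 6: cwnd = 18 MSS (congestion avoidance, +1)

18


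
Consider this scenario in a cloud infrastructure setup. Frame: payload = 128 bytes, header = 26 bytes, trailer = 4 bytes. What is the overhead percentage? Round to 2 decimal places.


Given: payload = 128 B, header = 26 B, trailer = 4 B
Overhead bytes = header + trailer = 26 + 4 = 30
Total frame = payload + overhead = 128 + 30 = 158
Overhead % = 30 / 158 * 100 = 18.9873% -> 18.99% (2 dp)

18.99


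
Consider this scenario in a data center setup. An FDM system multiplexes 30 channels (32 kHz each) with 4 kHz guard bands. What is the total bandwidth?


Given: 30 channels, 32 kHz each, guard = 4 kHz
Channel bandwidth = 30 * 32 = 960 kHz
Guard bands = 29 gaps * 4 kHz = 116 kHz
Total = 960 + 116 = 1076 kHz

1076


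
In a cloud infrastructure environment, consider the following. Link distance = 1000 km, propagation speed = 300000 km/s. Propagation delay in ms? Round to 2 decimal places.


Given: distance = 1000 km, speed = 300000 km/s
Delay = distance / speed = 1000 / 300000 seconds
Delay in ms = 1000 * 1000 / 300000
Delay = 3.3333 ms
Rounded to 2 dp = 3.33 ms

3.33


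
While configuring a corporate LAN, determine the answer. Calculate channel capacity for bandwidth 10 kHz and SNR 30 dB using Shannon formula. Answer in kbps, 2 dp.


Given: B = 10 kHz, SNR = 30 dB
SNR linear = 10^(30/10) = 1000
1 + SNR = 1001
log2(1001) = 9.9672262588
C = 10 * 1000 * 9.9672262588 = 99672.2626 bps
C = 99.672263 kbps -> 99.67 kbps (2 dp)

99.67


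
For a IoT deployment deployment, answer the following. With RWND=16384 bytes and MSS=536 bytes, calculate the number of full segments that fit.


Given: RWND = 16384 bytes, MSS = 536 bytes
Full segments = floor(RWND / MSS)
Full segments = floor(16384 / 536)
Full segments = floor(30.5672) = 30

30


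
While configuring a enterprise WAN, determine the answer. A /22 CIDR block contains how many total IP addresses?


Given: CIDR prefix /22
Host bits = 32 - 22 = 10
Total addresses = 2^10 = 1024

1024


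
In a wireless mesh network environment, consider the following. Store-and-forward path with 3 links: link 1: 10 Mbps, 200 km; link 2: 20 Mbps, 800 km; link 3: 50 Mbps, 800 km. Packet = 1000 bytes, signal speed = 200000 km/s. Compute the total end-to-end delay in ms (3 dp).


Packet = 1000 bytes = 8000 bits. Store-and-forward: sum (t_trans + t_prop) per link.
Link 1: t_trans = 8000/(10*10^6) s = 0.8000 ms; t_prop = 200/200000 s = 1.0000 ms; subtotal = 1.8000 ms
Link 2: t_trans = 8000/(20*10^6) s = 0.4000 ms; t_prop = 800/200000 s = 4.0000 ms; subtotal = 4.4000 ms
Link 3: t_trans = 8000/(50*10^6) s = 0.1600 ms; t_prop = 800/200000 s = 4.0000 ms; subtotal = 4.1600 ms
End-to-end = 1.8000 + 4.4000 + 4.1600 = 10.3600 ms -> 10.360 ms (3 dp)

10.360


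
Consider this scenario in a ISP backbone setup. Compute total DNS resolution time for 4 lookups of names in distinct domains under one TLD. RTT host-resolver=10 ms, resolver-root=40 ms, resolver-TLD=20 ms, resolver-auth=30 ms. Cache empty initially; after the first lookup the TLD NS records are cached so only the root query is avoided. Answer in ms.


Lookup 1 (cold cache): local + root + TLD + auth = 10 + 40 + 20 + 30 = 100 ms
Lookups 2..4 (TLD NS cached -> skip root; new domain -> still ask TLD and auth): local + TLD + auth = 10 + 20 + 30 = 60 ms each
Remaining 3 lookups: 3 * 60 = 180 ms
Total = 100 + 180 = 280 ms

280


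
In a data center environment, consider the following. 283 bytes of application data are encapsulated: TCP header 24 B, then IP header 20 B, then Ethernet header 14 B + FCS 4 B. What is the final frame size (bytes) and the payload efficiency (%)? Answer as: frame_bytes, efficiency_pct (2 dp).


TCP segment = 283 + 24 = 307 B
IP packet = 307 + 20 = 327 B
Ethernet frame = 327 + 14 + 4 = 345 B
Efficiency = app / frame = 283 / 345 = 0.820290 = 82.0290% -> 82.03% (2 dp)

345, 82.03


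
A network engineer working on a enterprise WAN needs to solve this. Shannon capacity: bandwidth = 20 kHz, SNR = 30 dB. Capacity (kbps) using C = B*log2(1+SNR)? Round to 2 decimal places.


Given: B = 20 kHz, SNR = 30 dB
SNR linear = 10^(30/10) = 1000
1 + SNR = 1001
log2(1001) = 9.9672262588
C = 20 * 1000 * 9.9672262588 = 199344.5252 bps
C = 199.344525 kbps -> 199.34 kbps (2 dp)

199.34


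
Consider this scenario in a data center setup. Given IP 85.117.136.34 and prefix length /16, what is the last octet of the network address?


Given: IP = 85.117.136.34, prefix = /16
Subnet mask = 255.255.0.0
Last octet of IP: 34
Last octet of mask: 0
Network last octet = 34 AND 0 = 0

0


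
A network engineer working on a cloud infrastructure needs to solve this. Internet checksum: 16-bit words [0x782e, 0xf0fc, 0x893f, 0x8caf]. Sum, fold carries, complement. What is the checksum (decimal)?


Given words: [0x782e, 0xf0fc, 0x893f, 0x8caf]
Step 1: Sum all words
Raw sum = 30766 + 61692 + 35135 + 36015 = 163608
Step 2: Fold carry: (32536 + 2) = 32538
One's complement = ~32538 & 0xFFFF = 32997

32997


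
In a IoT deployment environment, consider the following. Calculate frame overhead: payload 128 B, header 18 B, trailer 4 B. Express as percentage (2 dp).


Given: payload = 128 B, header = 18 B, trailer = 4 B
Overhead bytes = header + trailer = 18 + 4 = 22
Total frame = payload + overhead = 128 + 22 = 150
Overhead % = 22 / 150 * 100 = 14.6667% -> 14.67% (2 dp)

14.67


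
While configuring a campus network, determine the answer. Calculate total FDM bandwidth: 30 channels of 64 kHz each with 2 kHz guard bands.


Given: 30 channels, 64 kHz each, guard = 2 kHz
Channel bandwidth = 30 * 64 = 1920 kHz
Guard bands = 29 gaps * 2 kHz = 58 kHz
Total = 1920 + 58 = 1978 kHz

1978


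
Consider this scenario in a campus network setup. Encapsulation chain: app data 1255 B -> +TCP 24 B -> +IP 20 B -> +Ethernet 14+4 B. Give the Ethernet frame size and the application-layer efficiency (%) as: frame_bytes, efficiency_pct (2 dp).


TCP segment = 1255 + 24 = 1279 B
IP packet = 1279 + 20 = 1299 B
Ethernet frame = 1299 + 14 + 4 = 1317 B
Efficiency = app / frame = 1255 / 1317 = 0.952923 = 95.2923% -> 95.29% (2 dp)

1317, 95.29


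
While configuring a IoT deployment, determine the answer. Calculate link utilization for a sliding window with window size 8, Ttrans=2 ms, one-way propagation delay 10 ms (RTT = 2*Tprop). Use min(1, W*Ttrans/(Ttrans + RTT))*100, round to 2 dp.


Given: W = 8, Ttrans = 2 ms, RTT = 20 ms (= 2 * Tprop, Tprop = 10 ms)
Cycle time = Ttrans + RTT = 2 + 20 = 22 ms (first packet sent until its ACK returns)
W * Ttrans = 8 * 2 = 16 ms of sending per cycle
W * Ttrans / (Ttrans + RTT) = 16 / 22 = 0.727273
U = min(1, 0.727273) = 0.727273
U% = 72.73%

72.73


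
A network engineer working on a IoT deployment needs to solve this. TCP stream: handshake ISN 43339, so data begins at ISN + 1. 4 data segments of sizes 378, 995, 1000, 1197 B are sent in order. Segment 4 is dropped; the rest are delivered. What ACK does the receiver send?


SYN uses sequence number 43339; first data byte = ISN + 1 = 43340.
Segment 1: SEQ = 43340, len = 378 B, covers [43340, 43717]
Segment 2: SEQ = 43718, len = 995 B, covers [43718, 44712]
Segment 3: SEQ = 44713, len = 1000 B, covers [44713, 45712]
Segment 4: SEQ = 45713, len = 1197 B, covers [45713, 46909] [LOST]
In-order data received: bytes [43340, 45712] (segments 1..3).
Segment 4 missing -> gap begins at byte 45713.
Cumulative ACK = next expected in-order byte = 43340 + 378 + 995 + 1000 = 45713

45713


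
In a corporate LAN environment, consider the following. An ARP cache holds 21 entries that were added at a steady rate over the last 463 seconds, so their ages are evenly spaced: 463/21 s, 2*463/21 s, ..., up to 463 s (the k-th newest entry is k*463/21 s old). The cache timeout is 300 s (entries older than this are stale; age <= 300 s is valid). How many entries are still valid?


Ages are k * 463/21 s for k = 1..21 (spacing = 22.0476 s).
Entry k is valid iff k * 463/21 <= 300 iff k <= 21 * 300 / 463 = 13.6069
n_valid = floor(13.6069) = 13
(n_stale = 21 - 13 = 8)

13


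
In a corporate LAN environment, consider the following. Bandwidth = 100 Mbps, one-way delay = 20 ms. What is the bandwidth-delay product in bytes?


Given: bandwidth = 100 Mbps, delay = 20 ms
BDP in bits = 100 * 10^6 * 20 / 1000
BDP in bits = 2000000
BDP in bytes = 2000000 / 8 = 250000

250000


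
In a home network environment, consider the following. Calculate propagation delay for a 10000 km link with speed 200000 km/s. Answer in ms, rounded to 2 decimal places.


Given: distance = 10000 km, speed = 200000 km/s
Delay = distance / speed = 10000 / 200000 seconds
Delay in ms = 10000 * 1000 / 200000
Delay = 50.0000 ms
Rounded to 2 dp = 50.00 ms

50.00


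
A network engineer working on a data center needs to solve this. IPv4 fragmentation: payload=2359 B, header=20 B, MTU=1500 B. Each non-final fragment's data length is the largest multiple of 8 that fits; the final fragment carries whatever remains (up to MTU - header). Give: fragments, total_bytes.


Max data per non-final fragment = floor((MTU - header)/8)*8 = floor((1500 - 20)/8)*8 = floor(1480/8)*8 = 1480 B
Final fragment needs no 8-byte alignment: it can carry up to MTU - header = 1480 B
Non-final fragments needed = ceil((payload - 1480) / 1480) = ceil(879/1480) = ceil(0.5939) = 1
Number of fragments = 1 + 1 = 2
Fragment sizes (data): 1 * 1480 B + 879 B (last, 879 <= 1480 OK)
Total bytes sent = payload + n_frags * header = 2359 + 2*20 = 2359 + 40 = 2399 B

2, 2399


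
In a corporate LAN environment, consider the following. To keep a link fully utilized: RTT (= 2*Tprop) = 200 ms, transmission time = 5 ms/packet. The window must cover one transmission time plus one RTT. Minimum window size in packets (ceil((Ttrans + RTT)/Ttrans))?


Given: Ttrans = 5 ms, RTT = 200 ms (= 2 * Tprop, Tprop = 100 ms)
Time until first ACK returns = Ttrans + RTT = 5 + 200 = 205 ms
Need W * Ttrans >= Ttrans + RTT  ->  W >= (Ttrans + RTT) / Ttrans
(Ttrans + RTT) / Ttrans = 205 / 5 = 41
W_min = ceil(41) = 41

41


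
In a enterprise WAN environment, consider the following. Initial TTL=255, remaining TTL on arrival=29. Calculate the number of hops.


Given: initial TTL = 255, received TTL = 29
Hops = initial TTL - received TTL
Hops = 255 - 29 = 226

226


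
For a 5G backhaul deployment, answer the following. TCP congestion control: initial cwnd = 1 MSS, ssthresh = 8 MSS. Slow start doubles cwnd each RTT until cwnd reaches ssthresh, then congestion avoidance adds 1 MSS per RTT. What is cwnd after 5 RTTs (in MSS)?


RTT 0: cwnd = 1 MSS (initial)
RTT 1: cwnd = 2 MSS (slow start, doubled)
RTT 2: cwnd = 4 MSS (slow start, doubled)
RTT 3: cwnd = 8 MSS (slow start, doubled)
RTT 4: cwnd = 9 MSS (congestion avoidance, +1)
RTT 5: cwnd = 10 MSS (congestion avoidance, +1)

10


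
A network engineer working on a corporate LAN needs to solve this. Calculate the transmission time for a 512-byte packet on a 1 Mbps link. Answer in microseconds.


Given: packet = 512 bytes, bandwidth = 1 Mbps
Packet in bits = 512 * 8 = 4096 bits
Bandwidth = 1 * 10^6 = 1000000 bps
Time = 4096 / 1000000 seconds
Time in us = 4096 * 10^6 / 1000000 = 4096

4096


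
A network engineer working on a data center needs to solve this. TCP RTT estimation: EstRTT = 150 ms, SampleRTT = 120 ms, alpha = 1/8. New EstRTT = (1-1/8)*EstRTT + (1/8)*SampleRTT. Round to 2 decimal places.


Given: EstRTT = 150 ms, SampleRTT = 120 ms, alpha = 1/8
New EstRTT = (1 - alpha) * EstRTT + alpha * SampleRTT
(7/8) * 150 = 131.25
(1/8) * 120 = 15
New EstRTT = 131.25 + 15 = 146.25 ms -> 146.25 ms (2 dp)

146.25


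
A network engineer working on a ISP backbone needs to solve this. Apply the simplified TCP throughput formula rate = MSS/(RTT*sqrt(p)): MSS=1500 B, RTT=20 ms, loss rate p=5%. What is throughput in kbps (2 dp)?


Given: MSS = 1500 bytes, RTT = 20 ms, loss = 5%
RTT in seconds = 20 / 1000 = 0.02
Loss rate = 5% = 0.05
sqrt(loss) = sqrt(0.05) = 0.223606797750
Throughput (bytes/s) = 1500 / (0.02 * 0.223606797750) = 335410.1966
Throughput (kbps) = 335410.1966 * 8 / 1000 = 2683.281573 -> 2683.28 kbps (2 dp)

2683.28


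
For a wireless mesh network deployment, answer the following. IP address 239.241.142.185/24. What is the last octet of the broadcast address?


Given: IP = 239.241.142.185, prefix = /24
Host bits = 32 - 24 = 8
Network last octet = 185 AND mask = 0
Host part size = 2^8 - 1 = 255
Broadcast last octet = 0 OR 255 = 255

255


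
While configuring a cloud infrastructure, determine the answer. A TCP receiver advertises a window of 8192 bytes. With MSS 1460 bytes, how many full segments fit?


Given: RWND = 8192 bytes, MSS = 1460 bytes
Full segments = floor(RWND / MSS)
Full segments = floor(8192 / 1460)
Full segments = floor(5.611) = 5

5


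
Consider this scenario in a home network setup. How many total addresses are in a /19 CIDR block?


Given: CIDR prefix /19
Host bits = 32 - 19 = 13
Total addresses = 2^13 = 8192

8192


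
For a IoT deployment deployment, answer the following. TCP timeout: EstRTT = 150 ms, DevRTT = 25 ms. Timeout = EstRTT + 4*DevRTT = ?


Given: EstRTT = 150 ms, DevRTT = 25 ms
Timeout = EstRTT + 4 * DevRTT
4 * DevRTT = 4 * 25 = 100
Timeout = 150 + 100 = 250 ms

250


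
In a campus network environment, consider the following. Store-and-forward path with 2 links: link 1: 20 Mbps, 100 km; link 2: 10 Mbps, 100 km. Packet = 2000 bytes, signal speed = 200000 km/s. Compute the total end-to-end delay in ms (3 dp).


Packet = 2000 bytes = 16000 bits. Store-and-forward: sum (t_trans + t_prop) per link.
Link 1: t_trans = 16000/(20*10^6) s = 0.8000 ms; t_prop = 100/200000 s = 0.5000 ms; subtotal = 1.3000 ms
Link 2: t_trans = 16000/(10*10^6) s = 1.6000 ms; t_prop = 100/200000 s = 0.5000 ms; subtotal = 2.1000 ms
End-to-end = 1.3000 + 2.1000 = 3.4000 ms -> 3.400 ms (3 dp)

3.400


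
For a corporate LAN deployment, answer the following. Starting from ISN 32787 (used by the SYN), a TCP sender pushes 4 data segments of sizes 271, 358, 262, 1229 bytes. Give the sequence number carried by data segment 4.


The SYN occupies sequence number ISN = 32787, so the first data byte is ISN + 1 = 32788.
SEQ of data segment i = (ISN + 1) + sum of payload sizes of segments 1..i-1.
Segment 1: SEQ = 32788, payload = 271 bytes
Segment 2: SEQ = 33059, payload = 358 bytes
Segment 3: SEQ = 33417, payload = 262 bytes
Segment 4: SEQ = 33679, payload = 1229 bytes
SEQ of segment 4 = 32788 + 271 + 358 + 262 = 33679

33679


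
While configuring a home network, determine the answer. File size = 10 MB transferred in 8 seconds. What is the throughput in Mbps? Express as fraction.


Given: file = 10 MB, time = 8 s
File in Mb = 10 * 8 = 80 Mb
Throughput = 80 / 8 Mbps
Throughput = 10 Mbps

10
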